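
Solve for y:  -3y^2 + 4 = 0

Discriminant: (0)^2 - 4*(-3)*4 = 48.
Quadratic formula: y = (0 +/- sqrt(48)) / (-6).
So y = -2*sqrt(3)/3 ~= -1.1547 or y = 2*sqrt(3)/3 ~= 1.1547.

y = -1.1547 or y = 1.1547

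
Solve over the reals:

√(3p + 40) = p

Square both sides: 3p + 40 = (p)².
Expand and rearrange: p² - 3p - 40 = 0.
Solving gives p = 8 or p = -5.
Check each candidate in the original equation:
  p = 8: √(64) = 8, while p = 8 — valid.
  p = -5: √(25) = 5, while p = -5 — extraneous.

p = 8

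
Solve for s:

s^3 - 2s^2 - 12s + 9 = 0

s = -3 or s = 0.6972 or s = 4.3028

Possible rational roots are divisors of 9. Testing s = -3 gives 0, so (s + 3) is a factor.
Divide: s^3 - 2s^2 - 12s + 9 = (s + 3)(s^2 - 5s + 3).
Apply the quadratic formula to s^2 - 5s + 3 = 0: s = (5 +/- sqrt(13))/2, i.e. s ~= 4.3028 or s ~= 0.6972.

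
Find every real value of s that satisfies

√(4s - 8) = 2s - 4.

Square both sides: 4s - 8 = (2s - 4)².
Expand and rearrange: 4s² - 20s + 24 = 0.
Solving gives s = 3 or s = 2.
Check each candidate in the original equation:
  s = 3: √(4) = 2, while 2s - 4 = 2 — valid.
  s = 2: √(0) = 0, while 2s - 4 = 0 — valid.

s = 2 or s = 3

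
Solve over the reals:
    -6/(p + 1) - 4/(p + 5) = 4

p = -6.386 or p = -2.114

Multiply both sides by (p + 1)(p + 5):
-6(p + 5) - 4(p + 1) = 4(p + 1)(p + 5).
Expand and collect terms: 4p^2 + 34p + 54 = 0.
By the quadratic formula, p = (-34 +/- sqrt(292)) / 8, so p ~= -2.114 or p ~= -6.386.
Neither value makes a denominator zero (p != -1, p != -5), so both are valid.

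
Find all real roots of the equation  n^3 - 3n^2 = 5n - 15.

Rearrange: n^3 - 3n^2 - 5n + 15 = 0.
Possible rational roots are divisors of 15. Testing n = 3 gives 0, so (n - 3) is a factor.
Divide: n^3 - 3n^2 - 5n + 15 = (n - 3)(n^2 - 5).
Apply the quadratic formula to n^2 - 5 = 0: n = (0 +/- sqrt(20))/2, i.e. n ~= 2.2361 or n ~= -2.2361.

n = -2.2361 or n = 2.2361 or n = 3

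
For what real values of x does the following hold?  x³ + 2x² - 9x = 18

Rearrange: x³ + 2x² - 9x - 18 = 0.
Possible rational roots are divisors of -18. Testing x = -3 gives 0, so (x + 3) is a factor.
Divide: x³ + 2x² - 9x - 18 = (x + 3)(x² - x - 6).
Factor the quadratic: x = 3 or x = -2.

x = -3 or x = -2 or x = 3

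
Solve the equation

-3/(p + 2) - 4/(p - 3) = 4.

p = -2.903 or p = 2.153

Multiply both sides by (p + 2)(p - 3):
-3(p - 3) - 4(p + 2) = 4(p + 2)(p - 3).
Expand and collect terms: 4p^2 + 3p - 25 = 0.
By the quadratic formula, p = (-3 +/- sqrt(409)) / 8, so p ~= 2.153 or p ~= -2.903.
Neither value makes a denominator zero (p != -2, p != 3), so both are valid.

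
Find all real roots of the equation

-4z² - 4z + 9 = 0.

Discriminant: (-4)² − 4·(-4)·9 = 160.
Quadratic formula: z = (4 ± √160) / (-8).
So z = -√(10)/2 - 1/2 ≈ -2.0811 or z = -1/2 + √(10)/2 ≈ 1.0811.

z = -2.0811 or z = 1.0811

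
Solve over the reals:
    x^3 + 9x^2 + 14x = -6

x = -7.1623 or x = -1 or x = -0.8377

Rearrange: x^3 + 9x^2 + 14x + 6 = 0.
Possible rational roots are divisors of 6. Testing x = -1 gives 0, so (x + 1) is a factor.
Divide: x^3 + 9x^2 + 14x + 6 = (x + 1)(x^2 + 8x + 6).
Apply the quadratic formula to x^2 + 8x + 6 = 0: x = (-8 +/- sqrt(40))/2, i.e. x ~= -0.8377 or x ~= -7.1623.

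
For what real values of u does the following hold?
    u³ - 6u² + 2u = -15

u = -1.3028 or u = 2.3028 or u = 5

Rearrange: u³ - 6u² + 2u + 15 = 0.
Possible rational roots are divisors of 15. Testing u = 5 gives 0, so (u - 5) is a factor.
Divide: u³ - 6u² + 2u + 15 = (u - 5)(u² - u - 3).
Apply the quadratic formula to u² - u - 3 = 0: u = (1 ± √13)/2, i.e. u ≈ 2.3028 or u ≈ -1.3028.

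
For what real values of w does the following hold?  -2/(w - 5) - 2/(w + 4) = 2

Multiply both sides by (w - 5)(w + 4):
-2(w + 4) - 2(w - 5) = 2(w - 5)(w + 4).
Expand and collect terms: 2w^2 + 2w - 42 = 0.
By the quadratic formula, w = (-2 +/- sqrt(340)) / 4, so w ~= 4.1098 or w ~= -5.1098.
Neither value makes a denominator zero (w != 5, w != -4), so both are valid.

w = -5.1098 or w = 4.1098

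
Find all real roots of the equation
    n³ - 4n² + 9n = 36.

n = 4

Rearrange: n³ - 4n² + 9n - 36 = 0.
Possible rational roots are divisors of -36. Testing n = 4 gives 0, so (n - 4) is a factor.
Divide: n³ - 4n² + 9n - 36 = (n - 4)(n² + 9).
The quadratic n² + 9 has discriminant -36 < 0, so no further real roots.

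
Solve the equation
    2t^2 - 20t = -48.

t = 4 or t = 6

Bring every term to one side: 2t^2 - 20t + 48 = 0.
Factor: 2(t - 6)(t - 4) = 0.
So t = 6 or t = 4.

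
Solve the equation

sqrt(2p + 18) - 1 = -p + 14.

Isolate the radical: sqrt(2p + 18) = -p + 15.
Square both sides: 2p + 18 = (-p + 15)^2.
Expand and rearrange: p^2 - 32p + 207 = 0.
Solving gives p = 23 or p = 9.
Check each candidate in the original equation:
  p = 23: sqrt(64) = 8, while -p + 15 = -8 — extraneous.
  p = 9: sqrt(36) = 6, while -p + 15 = 6 — valid.

p = 9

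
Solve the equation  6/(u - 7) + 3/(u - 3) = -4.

Multiply both sides by (u - 7)(u - 3):
6(u - 3) + 3(u - 7) = -4(u - 7)(u - 3).
Expand and collect terms: -4u^2 + 31u - 45 = 0.
By the quadratic formula, u = (-31 +/- sqrt(241)) / -8, so u ~= 1.9345 or u ~= 5.8155.
Neither value makes a denominator zero (u != 7, u != 3), so both are valid.

u = 1.9345 or u = 5.8155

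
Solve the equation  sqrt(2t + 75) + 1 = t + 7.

Isolate the radical: sqrt(2t + 75) = t + 6.
Square both sides: 2t + 75 = (t + 6)^2.
Expand and rearrange: t^2 + 10t - 39 = 0.
Solving gives t = 3 or t = -13.
Check each candidate in the original equation:
  t = 3: sqrt(81) = 9, while t + 6 = 9 — valid.
  t = -13: sqrt(49) = 7, while t + 6 = -7 — extraneous.

t = 3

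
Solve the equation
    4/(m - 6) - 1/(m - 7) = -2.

m = 4.3139 or m = 7.1861

Multiply both sides by (m - 6)(m - 7):
4(m - 7) - (m - 6) = -2(m - 6)(m - 7).
Expand and collect terms: -2m^2 + 23m - 62 = 0.
By the quadratic formula, m = (-23 +/- sqrt(33)) / -4, so m ~= 4.3139 or m ~= 7.1861.
Neither value makes a denominator zero (m != 6, m != 7), so both are valid.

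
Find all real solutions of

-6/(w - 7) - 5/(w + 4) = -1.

w = -1.124 or w = 15.124

Multiply both sides by (w - 7)(w + 4):
-6(w + 4) - 5(w - 7) = -(w - 7)(w + 4).
Expand and collect terms: -w² + 14w + 17 = 0.
By the quadratic formula, w = (-14 ± √264) / -2, so w ≈ -1.124 or w ≈ 15.124.
Neither value makes a denominator zero (w ≠ 7, w ≠ -4), so both are valid.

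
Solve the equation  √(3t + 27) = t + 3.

Square both sides: 3t + 27 = (t + 3)².
Expand and rearrange: t² + 3t - 18 = 0.
Solving gives t = 3 or t = -6.
Check each candidate in the original equation:
  t = 3: √(36) = 6, while t + 3 = 6 — valid.
  t = -6: √(9) = 3, while t + 3 = -3 — extraneous.

t = 3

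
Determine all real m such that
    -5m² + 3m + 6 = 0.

Discriminant: (3)² − 4·(-5)·6 = 129.
Quadratic formula: m = (-3 ± √129) / (-10).
So m = 3/10 - √(129)/10 ≈ -0.8358 or m = 3/10 + √(129)/10 ≈ 1.4358.

m = -0.8358 or m = 1.4358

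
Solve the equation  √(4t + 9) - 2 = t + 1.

t = -2 or t = 0

Isolate the radical: √(4t + 9) = t + 3.
Square both sides: 4t + 9 = (t + 3)².
Expand and rearrange: t² + 2t = 0.
Solving gives t = 0 or t = -2.
Check each candidate in the original equation:
  t = 0: √(9) = 3, while t + 3 = 3 — valid.
  t = -2: √(1) = 1, while t + 3 = 1 — valid.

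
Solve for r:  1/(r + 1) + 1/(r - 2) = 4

r = -0.7707 or r = 2.2707

Multiply both sides by (r + 1)(r - 2):
(r - 2) + (r + 1) = 4(r + 1)(r - 2).
Expand and collect terms: 4r^2 - 6r - 7 = 0.
By the quadratic formula, r = (6 +/- sqrt(148)) / 8, so r ~= 2.2707 or r ~= -0.7707.
Neither value makes a denominator zero (r != -1, r != 2), so both are valid.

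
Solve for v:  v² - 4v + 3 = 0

Factor: (v - 3)(v - 1) = 0.
So v = 3 or v = 1.

v = 1 or v = 3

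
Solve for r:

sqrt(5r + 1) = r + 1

Square both sides: 5r + 1 = (r + 1)^2.
Expand and rearrange: r^2 - 3r = 0.
Solving gives r = 3 or r = 0.
Check each candidate in the original equation:
  r = 3: sqrt(16) = 4, while r + 1 = 4 — valid.
  r = 0: sqrt(1) = 1, while r + 1 = 1 — valid.

r = 0 or r = 3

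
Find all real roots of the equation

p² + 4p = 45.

p = -9 or p = 5

Bring every term to one side: p² + 4p - 45 = 0.
Factor: (p + 9)(p - 5) = 0.
So p = -9 or p = 5.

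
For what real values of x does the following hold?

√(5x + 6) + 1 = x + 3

x = -1 or x = 2

Isolate the radical: √(5x + 6) = x + 2.
Square both sides: 5x + 6 = (x + 2)².
Expand and rearrange: x² - x - 2 = 0.
Solving gives x = 2 or x = -1.
Check each candidate in the original equation:
  x = 2: √(16) = 4, while x + 2 = 4 — valid.
  x = -1: √(1) = 1, while x + 2 = 1 — valid.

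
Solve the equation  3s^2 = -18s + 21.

s = -7 or s = 1

Bring every term to one side: 3s^2 + 18s - 21 = 0.
Factor: 3(s - 1)(s + 7) = 0.
So s = 1 or s = -7.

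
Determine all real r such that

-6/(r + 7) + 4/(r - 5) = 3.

r = -8.8241 or r = 6.1574

Multiply both sides by (r + 7)(r - 5):
-6(r - 5) + 4(r + 7) = 3(r + 7)(r - 5).
Expand and collect terms: 3r^2 + 8r - 163 = 0.
By the quadratic formula, r = (-8 +/- sqrt(2020)) / 6, so r ~= 6.1574 or r ~= -8.8241.
Neither value makes a denominator zero (r != -7, r != 5), so both are valid.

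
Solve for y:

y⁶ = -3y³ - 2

y = -1.2599 or y = -1

Let u = y³. The equation becomes u² + 3u + 2 = 0.
Factor: (u + 1)(u + 2) = 0, so u = -1 or u = -2.
y³ = -1 gives y = -1.
y³ = -2 gives y = -∛(2) ≈ -1.2599.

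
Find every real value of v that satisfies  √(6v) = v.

Square both sides: 6v = (v)².
Expand and rearrange: v² - 6v = 0.
Solving gives v = 6 or v = 0.
Check each candidate in the original equation:
  v = 6: √(36) = 6, while v = 6 — valid.
  v = 0: √(0) = 0, while v = 0 — valid.

v = 0 or v = 6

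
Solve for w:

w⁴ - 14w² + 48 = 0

Let u = w². The equation becomes u² - 14u + 48 = 0.
Factor: (u - 6)(u - 8) = 0, so u = 6 or u = 8.
w² = 6 gives w = ±√(6) ≈ ±2.4495.
w² = 8 gives w = ±2·√(2) ≈ ±2.8284.

w = -2.8284 or w = -2.4495 or w = 2.4495 or w = 2.8284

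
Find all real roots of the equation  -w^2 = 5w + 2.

w = -4.5616 or w = -0.4384

Rearrange to standard form: -w^2 - 5w - 2 = 0.
Discriminant: (-5)^2 - 4*(-1)*(-2) = 17.
Quadratic formula: w = (5 +/- sqrt(17)) / (-2).
So w = -5/2 - sqrt(17)/2 ~= -4.5616 or w = -5/2 + sqrt(17)/2 ~= -0.4384.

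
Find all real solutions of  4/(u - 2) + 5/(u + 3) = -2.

Multiply both sides by (u - 2)(u + 3):
4(u + 3) + 5(u - 2) = -2(u - 2)(u + 3).
Expand and collect terms: -2u^2 - 11u + 10 = 0.
By the quadratic formula, u = (11 +/- sqrt(201)) / -4, so u ~= -6.2944 or u ~= 0.7944.
Neither value makes a denominator zero (u != 2, u != -3), so both are valid.

u = -6.2944 or u = 0.7944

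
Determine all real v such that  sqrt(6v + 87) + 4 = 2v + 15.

v = -1

Isolate the radical: sqrt(6v + 87) = 2v + 11.
Square both sides: 6v + 87 = (2v + 11)^2.
Expand and rearrange: 4v^2 + 38v + 34 = 0.
Solving gives v = -1 or v = -8.5.
Check each candidate in the original equation:
  v = -1: sqrt(81) = 9, while 2v + 11 = 9 — valid.
  v = -8.5: sqrt(36) = 6, while 2v + 11 = -6 — extraneous.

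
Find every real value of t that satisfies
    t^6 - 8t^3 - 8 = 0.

t = -0.9651 or t = 2.0723

Let u = t^3. The equation becomes u^2 - 8u - 8 = 0.
By the quadratic formula, u = 4 + 2*sqrt(6) or u = 4 - 2*sqrt(6).
t^3 = 4 + 2*sqrt(6) gives t = (4 + 2*sqrt(6))^(1/3) ~= 2.0723.
t^3 = 4 - 2*sqrt(6) gives t = -(-4 + 2*sqrt(6))^(1/3) ~= -0.9651.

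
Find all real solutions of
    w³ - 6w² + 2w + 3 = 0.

Possible rational roots are divisors of 3. Testing w = 1 gives 0, so (w - 1) is a factor.
Divide: w³ - 6w² + 2w + 3 = (w - 1)(w² - 5w - 3).
Apply the quadratic formula to w² - 5w - 3 = 0: w = (5 ± √37)/2, i.e. w ≈ 5.5414 or w ≈ -0.5414.

w = -0.5414 or w = 1 or w = 5.5414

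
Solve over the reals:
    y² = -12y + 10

Rearrange to standard form: y² + 12y - 10 = 0.
Discriminant: (12)² − 4·1·(-10) = 184.
Quadratic formula: y = (-12 ± √184) / 2.
So y = -6 + √(46) ≈ 0.7823 or y = -√(46) - 6 ≈ -12.7823.

y = -12.7823 or y = 0.7823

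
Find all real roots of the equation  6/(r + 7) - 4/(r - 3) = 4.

Multiply both sides by (r + 7)(r - 3):
6(r - 3) - 4(r + 7) = 4(r + 7)(r - 3).
Expand and collect terms: 4r^2 + 14r - 38 = 0.
By the quadratic formula, r = (-14 +/- sqrt(804)) / 8, so r ~= 1.7944 or r ~= -5.2944.
Neither value makes a denominator zero (r != -7, r != 3), so both are valid.

r = -5.2944 or r = 1.7944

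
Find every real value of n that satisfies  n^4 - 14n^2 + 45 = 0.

Let u = n^2. The equation becomes u^2 - 14u + 45 = 0.
Factor: (u - 5)(u - 9) = 0, so u = 5 or u = 9.
n^2 = 5 gives n = +/-sqrt(5) ~= +/-2.2361.
n^2 = 9 gives n = +/-3.

n = -3 or n = -2.2361 or n = 2.2361 or n = 3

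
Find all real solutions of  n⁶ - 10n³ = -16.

n = 1.2599 or n = 2

Let u = n³. The equation becomes u² - 10u + 16 = 0.
Factor: (u - 8)(u - 2) = 0, so u = 8 or u = 2.
n³ = 8 gives n = 2.
n³ = 2 gives n = ∛(2) ≈ 1.2599.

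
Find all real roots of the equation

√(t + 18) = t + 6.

t = -2

Square both sides: t + 18 = (t + 6)².
Expand and rearrange: t² + 11t + 18 = 0.
Solving gives t = -2 or t = -9.
Check each candidate in the original equation:
  t = -2: √(16) = 4, while t + 6 = 4 — valid.
  t = -9: √(9) = 3, while t + 6 = -3 — extraneous.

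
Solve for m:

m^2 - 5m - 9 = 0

m = -1.4051 or m = 6.4051

Discriminant: (-5)^2 - 4*1*(-9) = 61.
Quadratic formula: m = (5 +/- sqrt(61)) / 2.
So m = 5/2 + sqrt(61)/2 ~= 6.4051 or m = 5/2 - sqrt(61)/2 ~= -1.4051.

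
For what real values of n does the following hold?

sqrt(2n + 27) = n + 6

n = -1

Square both sides: 2n + 27 = (n + 6)^2.
Expand and rearrange: n^2 + 10n + 9 = 0.
Solving gives n = -1 or n = -9.
Check each candidate in the original equation:
  n = -1: sqrt(25) = 5, while n + 6 = 5 — valid.
  n = -9: sqrt(9) = 3, while n + 6 = -3 — extraneous.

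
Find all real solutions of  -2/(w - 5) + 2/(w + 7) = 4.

Multiply both sides by (w - 5)(w + 7):
-2(w + 7) + 2(w - 5) = 4(w - 5)(w + 7).
Expand and collect terms: 4w^2 + 8w - 116 = 0.
By the quadratic formula, w = (-8 +/- sqrt(1920)) / 8, so w ~= 4.4772 or w ~= -6.4772.
Neither value makes a denominator zero (w != 5, w != -7), so both are valid.

w = -6.4772 or w = 4.4772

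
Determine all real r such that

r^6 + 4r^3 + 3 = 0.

r = -1.4422 or r = -1

Let u = r^3. The equation becomes u^2 + 4u + 3 = 0.
Factor: (u + 1)(u + 3) = 0, so u = -1 or u = -3.
r^3 = -1 gives r = -1.
r^3 = -3 gives r = -(3)^(1/3) ~= -1.4422.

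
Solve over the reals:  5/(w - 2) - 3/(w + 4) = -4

w = -3 or w = 0.5

Multiply both sides by (w - 2)(w + 4):
5(w + 4) - 3(w - 2) = -4(w - 2)(w + 4).
Expand and collect terms: -4w^2 - 10w + 6 = 0.
Factor or apply the quadratic formula: w = -3 or w = 0.5.
Neither value makes a denominator zero (w != 2, w != -4), so both are valid.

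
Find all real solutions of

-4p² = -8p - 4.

p = -0.4142 or p = 2.4142

Rearrange to standard form: -4p² + 8p + 4 = 0.
Discriminant: (8)² − 4·(-4)·4 = 128.
Quadratic formula: p = (-8 ± √128) / (-8).
So p = 1 - √(2) ≈ -0.4142 or p = 1 + √(2) ≈ 2.4142.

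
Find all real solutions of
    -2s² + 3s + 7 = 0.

s = -1.2656 or s = 2.7656

Discriminant: (3)² − 4·(-2)·7 = 65.
Quadratic formula: s = (-3 ± √65) / (-4).
So s = 3/4 - √(65)/4 ≈ -1.2656 or s = 3/4 + √(65)/4 ≈ 2.7656.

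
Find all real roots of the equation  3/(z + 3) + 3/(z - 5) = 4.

z = -2.3197 or z = 5.8197

Multiply both sides by (z + 3)(z - 5):
3(z - 5) + 3(z + 3) = 4(z + 3)(z - 5).
Expand and collect terms: 4z^2 - 14z - 54 = 0.
By the quadratic formula, z = (14 +/- sqrt(1060)) / 8, so z ~= 5.8197 or z ~= -2.3197.
Neither value makes a denominator zero (z != -3, z != 5), so both are valid.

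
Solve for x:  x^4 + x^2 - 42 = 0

x = -2.4495 or x = 2.4495

Let u = x^2. The equation becomes u^2 + u - 42 = 0.
Factor: (u - 6)(u + 7) = 0, so u = 6 or u = -7.
x^2 = 6 gives x = +/-sqrt(6) ~= +/-2.4495.
x^2 = -7 < 0 has no real solution.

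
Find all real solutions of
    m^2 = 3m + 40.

Bring every term to one side: m^2 - 3m - 40 = 0.
Factor: (m - 8)(m + 5) = 0.
So m = 8 or m = -5.

m = -5 or m = 8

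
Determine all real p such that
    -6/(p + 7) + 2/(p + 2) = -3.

p = -4 or p = -3.6667

Multiply both sides by (p + 7)(p + 2):
-6(p + 2) + 2(p + 7) = -3(p + 7)(p + 2).
Expand and collect terms: -3p² - 23p - 44 = 0.
Factor or apply the quadratic formula: p = -4 or p = -3.6667.
Neither value makes a denominator zero (p ≠ -7, p ≠ -2), so both are valid.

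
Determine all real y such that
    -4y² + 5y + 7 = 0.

Discriminant: (5)² − 4·(-4)·7 = 137.
Quadratic formula: y = (-5 ± √137) / (-8).
So y = 5/8 - √(137)/8 ≈ -0.8381 or y = 5/8 + √(137)/8 ≈ 2.0881.

y = -0.8381 or y = 2.0881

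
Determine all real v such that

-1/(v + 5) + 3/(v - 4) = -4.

Multiply both sides by (v + 5)(v - 4):
-(v - 4) + 3(v + 5) = -4(v + 5)(v - 4).
Expand and collect terms: -4v² - 6v + 61 = 0.
By the quadratic formula, v = (6 ± √1012) / -8, so v ≈ -4.7265 or v ≈ 3.2265.
Neither value makes a denominator zero (v ≠ -5, v ≠ 4), so both are valid.

v = -4.7265 or v = 3.2265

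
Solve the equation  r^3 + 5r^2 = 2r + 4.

Rearrange: r^3 + 5r^2 - 2r - 4 = 0.
Possible rational roots are divisors of -4. Testing r = 1 gives 0, so (r - 1) is a factor.
Divide: r^3 + 5r^2 - 2r - 4 = (r - 1)(r^2 + 6r + 4).
Apply the quadratic formula to r^2 + 6r + 4 = 0: r = (-6 +/- sqrt(20))/2, i.e. r ~= -0.7639 or r ~= -5.2361.

r = -5.2361 or r = -0.7639 or r = 1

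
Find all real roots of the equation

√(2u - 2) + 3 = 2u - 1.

u = 3

Isolate the radical: √(2u - 2) = 2u - 4.
Square both sides: 2u - 2 = (2u - 4)².
Expand and rearrange: 4u² - 18u + 18 = 0.
Solving gives u = 3 or u = 1.5.
Check each candidate in the original equation:
  u = 3: √(4) = 2, while 2u - 4 = 2 — valid.
  u = 1.5: √(1) = 1, while 2u - 4 = -1 — extraneous.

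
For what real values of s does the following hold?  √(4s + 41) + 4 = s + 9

s = 2

Isolate the radical: √(4s + 41) = s + 5.
Square both sides: 4s + 41 = (s + 5)².
Expand and rearrange: s² + 6s - 16 = 0.
Solving gives s = 2 or s = -8.
Check each candidate in the original equation:
  s = 2: √(49) = 7, while s + 5 = 7 — valid.
  s = -8: √(9) = 3, while s + 5 = -3 — extraneous.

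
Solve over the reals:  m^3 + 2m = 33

Rearrange: m^3 + 2m - 33 = 0.
Possible rational roots are divisors of -33. Testing m = 3 gives 0, so (m - 3) is a factor.
Divide: m^3 + 2m - 33 = (m - 3)(m^2 + 3m + 11).
The quadratic m^2 + 3m + 11 has discriminant -35 < 0, so no further real roots.

m = 3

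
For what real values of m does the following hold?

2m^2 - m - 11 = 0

Discriminant: (-1)^2 - 4*2*(-11) = 89.
Quadratic formula: m = (1 +/- sqrt(89)) / 4.
So m = 1/4 + sqrt(89)/4 ~= 2.6085 or m = 1/4 - sqrt(89)/4 ~= -2.1085.

m = -2.1085 or m = 2.6085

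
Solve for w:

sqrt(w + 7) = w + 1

Square both sides: w + 7 = (w + 1)^2.
Expand and rearrange: w^2 + w - 6 = 0.
Solving gives w = 2 or w = -3.
Check each candidate in the original equation:
  w = 2: sqrt(9) = 3, while w + 1 = 3 — valid.
  w = -3: sqrt(4) = 2, while w + 1 = -2 — extraneous.

w = 2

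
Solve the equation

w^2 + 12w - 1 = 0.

w = -12.0828 or w = 0.0828

Discriminant: (12)^2 - 4*1*(-1) = 148.
Quadratic formula: w = (-12 +/- sqrt(148)) / 2.
So w = -6 + sqrt(37) ~= 0.0828 or w = -sqrt(37) - 6 ~= -12.0828.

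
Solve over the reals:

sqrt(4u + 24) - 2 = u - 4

Isolate the radical: sqrt(4u + 24) = u - 2.
Square both sides: 4u + 24 = (u - 2)^2.
Expand and rearrange: u^2 - 8u - 20 = 0.
Solving gives u = 10 or u = -2.
Check each candidate in the original equation:
  u = 10: sqrt(64) = 8, while u - 2 = 8 — valid.
  u = -2: sqrt(16) = 4, while u - 2 = -4 — extraneous.

u = 10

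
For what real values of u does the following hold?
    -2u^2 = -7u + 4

Rearrange to standard form: -2u^2 + 7u - 4 = 0.
Discriminant: (7)^2 - 4*(-2)*(-4) = 17.
Quadratic formula: u = (-7 +/- sqrt(17)) / (-4).
So u = 7/4 - sqrt(17)/4 ~= 0.7192 or u = sqrt(17)/4 + 7/4 ~= 2.7808.

u = 0.7192 or u = 2.7808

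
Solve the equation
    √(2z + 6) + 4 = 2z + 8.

Isolate the radical: √(2z + 6) = 2z + 4.
Square both sides: 2z + 6 = (2z + 4)².
Expand and rearrange: 4z² + 14z + 10 = 0.
Solving gives z = -1 or z = -2.5.
Check each candidate in the original equation:
  z = -1: √(4) = 2, while 2z + 4 = 2 — valid.
  z = -2.5: √(1) = 1, while 2z + 4 = -1 — extraneous.

z = -1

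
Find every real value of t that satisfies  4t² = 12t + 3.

Rearrange to standard form: 4t² - 12t - 3 = 0.
Discriminant: (-12)² − 4·4·(-3) = 192.
Quadratic formula: t = (12 ± √192) / 8.
So t = 3/2 + √(3) ≈ 3.2321 or t = 3/2 - √(3) ≈ -0.2321.

t = -0.2321 or t = 3.2321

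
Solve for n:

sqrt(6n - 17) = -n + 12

Square both sides: 6n - 17 = (-n + 12)^2.
Expand and rearrange: n^2 - 30n + 161 = 0.
Solving gives n = 23 or n = 7.
Check each candidate in the original equation:
  n = 23: sqrt(121) = 11, while -n + 12 = -11 — extraneous.
  n = 7: sqrt(25) = 5, while -n + 12 = 5 — valid.

n = 7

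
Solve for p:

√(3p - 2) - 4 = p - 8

Isolate the radical: √(3p - 2) = p - 4.
Square both sides: 3p - 2 = (p - 4)².
Expand and rearrange: p² - 11p + 18 = 0.
Solving gives p = 9 or p = 2.
Check each candidate in the original equation:
  p = 9: √(25) = 5, while p - 4 = 5 — valid.
  p = 2: √(4) = 2, while p - 4 = -2 — extraneous.

p = 9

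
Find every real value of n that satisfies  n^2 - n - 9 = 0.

n = -2.5414 or n = 3.5414

Discriminant: (-1)^2 - 4*1*(-9) = 37.
Quadratic formula: n = (1 +/- sqrt(37)) / 2.
So n = 1/2 + sqrt(37)/2 ~= 3.5414 or n = 1/2 - sqrt(37)/2 ~= -2.5414.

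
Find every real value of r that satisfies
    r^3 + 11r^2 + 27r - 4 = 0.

Possible rational roots are divisors of -4. Testing r = -4 gives 0, so (r + 4) is a factor.
Divide: r^3 + 11r^2 + 27r - 4 = (r + 4)(r^2 + 7r - 1).
Apply the quadratic formula to r^2 + 7r - 1 = 0: r = (-7 +/- sqrt(53))/2, i.e. r ~= 0.1401 or r ~= -7.1401.

r = -7.1401 or r = -4 or r = 0.1401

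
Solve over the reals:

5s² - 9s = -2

s = 0.2597 or s = 1.5403

Rearrange to standard form: 5s² - 9s + 2 = 0.
Discriminant: (-9)² − 4·5·2 = 41.
Quadratic formula: s = (9 ± √41) / 10.
So s = √(41)/10 + 9/10 ≈ 1.5403 or s = 9/10 - √(41)/10 ≈ 0.2597.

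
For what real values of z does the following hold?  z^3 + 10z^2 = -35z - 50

z = -5

Rearrange: z^3 + 10z^2 + 35z + 50 = 0.
Possible rational roots are divisors of 50. Testing z = -5 gives 0, so (z + 5) is a factor.
Divide: z^3 + 10z^2 + 35z + 50 = (z + 5)(z^2 + 5z + 10).
The quadratic z^2 + 5z + 10 has discriminant -15 < 0, so no further real roots.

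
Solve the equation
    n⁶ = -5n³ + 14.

Let u = n³. The equation becomes u² + 5u - 14 = 0.
Factor: (u + 7)(u - 2) = 0, so u = -7 or u = 2.
n³ = -7 gives n = -∛(7) ≈ -1.9129.
n³ = 2 gives n = ∛(2) ≈ 1.2599.

n = -1.9129 or n = 1.2599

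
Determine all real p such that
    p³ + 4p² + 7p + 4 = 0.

p = -1

Possible rational roots are divisors of 4. Testing p = -1 gives 0, so (p + 1) is a factor.
Divide: p³ + 4p² + 7p + 4 = (p + 1)(p² + 3p + 4).
The quadratic p² + 3p + 4 has discriminant -7 < 0, so no further real roots.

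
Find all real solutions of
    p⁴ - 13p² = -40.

Let u = p². The equation becomes u² - 13u + 40 = 0.
Factor: (u - 8)(u - 5) = 0, so u = 8 or u = 5.
p² = 8 gives p = ±2·√(2) ≈ ±2.8284.
p² = 5 gives p = ±√(5) ≈ ±2.2361.

p = -2.8284 or p = -2.2361 or p = 2.2361 or p = 2.8284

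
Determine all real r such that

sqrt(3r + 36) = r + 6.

r = 0

Square both sides: 3r + 36 = (r + 6)^2.
Expand and rearrange: r^2 + 9r = 0.
Solving gives r = 0 or r = -9.
Check each candidate in the original equation:
  r = 0: sqrt(36) = 6, while r + 6 = 6 — valid.
  r = -9: sqrt(9) = 3, while r + 6 = -3 — extraneous.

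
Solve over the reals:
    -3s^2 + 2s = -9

s = -1.4305 or s = 2.0972

Rearrange to standard form: -3s^2 + 2s + 9 = 0.
Discriminant: (2)^2 - 4*(-3)*9 = 112.
Quadratic formula: s = (-2 +/- sqrt(112)) / (-6).
So s = 1/3 - 2*sqrt(7)/3 ~= -1.4305 or s = 1/3 + 2*sqrt(7)/3 ~= 2.0972.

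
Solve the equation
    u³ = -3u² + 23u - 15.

u = -6.7417 or u = 0.7417 or u = 3

Rearrange: u³ + 3u² - 23u + 15 = 0.
Possible rational roots are divisors of 15. Testing u = 3 gives 0, so (u - 3) is a factor.
Divide: u³ + 3u² - 23u + 15 = (u - 3)(u² + 6u - 5).
Apply the quadratic formula to u² + 6u - 5 = 0: u = (-6 ± √56)/2, i.e. u ≈ 0.7417 or u ≈ -6.7417.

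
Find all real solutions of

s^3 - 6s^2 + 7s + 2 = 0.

s = -0.2361 or s = 2 or s = 4.2361

Possible rational roots are divisors of 2. Testing s = 2 gives 0, so (s - 2) is a factor.
Divide: s^3 - 6s^2 + 7s + 2 = (s - 2)(s^2 - 4s - 1).
Apply the quadratic formula to s^2 - 4s - 1 = 0: s = (4 +/- sqrt(20))/2, i.e. s ~= 4.2361 or s ~= -0.2361.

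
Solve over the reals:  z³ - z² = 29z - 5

Rearrange: z³ - z² - 29z + 5 = 0.
Possible rational roots are divisors of 5. Testing z = -5 gives 0, so (z + 5) is a factor.
Divide: z³ - z² - 29z + 5 = (z + 5)(z² - 6z + 1).
Apply the quadratic formula to z² - 6z + 1 = 0: z = (6 ± √32)/2, i.e. z ≈ 5.8284 or z ≈ 0.1716.

z = -5 or z = 0.1716 or z = 5.8284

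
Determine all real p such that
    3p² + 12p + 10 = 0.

p = -2.8165 or p = -1.1835

Discriminant: (12)² − 4·3·10 = 24.
Quadratic formula: p = (-12 ± √24) / 6.
So p = -2 + √(6)/3 ≈ -1.1835 or p = -2 - √(6)/3 ≈ -2.8165.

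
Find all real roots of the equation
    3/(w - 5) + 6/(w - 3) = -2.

Multiply both sides by (w - 5)(w - 3):
3(w - 3) + 6(w - 5) = -2(w - 5)(w - 3).
Expand and collect terms: -2w^2 + 7w + 9 = 0.
Factor or apply the quadratic formula: w = -1 or w = 4.5.
Neither value makes a denominator zero (w != 5, w != 3), so both are valid.

w = -1 or w = 4.5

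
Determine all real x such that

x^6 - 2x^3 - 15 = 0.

x = -1.4422 or x = 1.71

Let u = x^3. The equation becomes u^2 - 2u - 15 = 0.
Factor: (u + 3)(u - 5) = 0, so u = -3 or u = 5.
x^3 = -3 gives x = -(3)^(1/3) ~= -1.4422.
x^3 = 5 gives x = (5)^(1/3) ~= 1.71.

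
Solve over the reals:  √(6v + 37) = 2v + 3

v = 2

Square both sides: 6v + 37 = (2v + 3)².
Expand and rearrange: 4v² + 6v - 28 = 0.
Solving gives v = 2 or v = -3.5.
Check each candidate in the original equation:
  v = 2: √(49) = 7, while 2v + 3 = 7 — valid.
  v = -3.5: √(16) = 4, while 2v + 3 = -4 — extraneous.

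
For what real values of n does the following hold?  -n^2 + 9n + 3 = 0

Discriminant: (9)^2 - 4*(-1)*3 = 93.
Quadratic formula: n = (-9 +/- sqrt(93)) / (-2).
So n = 9/2 - sqrt(93)/2 ~= -0.3218 or n = 9/2 + sqrt(93)/2 ~= 9.3218.

n = -0.3218 or n = 9.3218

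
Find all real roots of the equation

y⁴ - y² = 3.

Let u = y². The equation becomes u² - u - 3 = 0.
By the quadratic formula, u = 1/2 + √(13)/2 or u = 1/2 - √(13)/2.
y² = 1/2 + √(13)/2 gives y = ±√(1/2 + √(13)/2) ≈ ±1.5175.
y² = 1/2 - √(13)/2 < 0 has no real solution.

y = -1.5175 or y = 1.5175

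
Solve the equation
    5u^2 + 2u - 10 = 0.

Discriminant: (2)^2 - 4*5*(-10) = 204.
Quadratic formula: u = (-2 +/- sqrt(204)) / 10.
So u = -1/5 + sqrt(51)/5 ~= 1.2283 or u = -sqrt(51)/5 - 1/5 ~= -1.6283.

u = -1.6283 or u = 1.2283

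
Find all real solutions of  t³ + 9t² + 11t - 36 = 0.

t = -6.4051 or t = -4 or t = 1.4051

Possible rational roots are divisors of -36. Testing t = -4 gives 0, so (t + 4) is a factor.
Divide: t³ + 9t² + 11t - 36 = (t + 4)(t² + 5t - 9).
Apply the quadratic formula to t² + 5t - 9 = 0: t = (-5 ± √61)/2, i.e. t ≈ 1.4051 or t ≈ -6.4051.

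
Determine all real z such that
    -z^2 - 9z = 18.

z = -6 or z = -3

Bring every term to one side: -z^2 - 9z - 18 = 0.
Factor: -1(z + 6)(z + 3) = 0.
So z = -6 or z = -3.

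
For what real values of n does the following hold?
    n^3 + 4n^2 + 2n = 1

Rearrange: n^3 + 4n^2 + 2n - 1 = 0.
Possible rational roots are divisors of -1. Testing n = -1 gives 0, so (n + 1) is a factor.
Divide: n^3 + 4n^2 + 2n - 1 = (n + 1)(n^2 + 3n - 1).
Apply the quadratic formula to n^2 + 3n - 1 = 0: n = (-3 +/- sqrt(13))/2, i.e. n ~= 0.3028 or n ~= -3.3028.

n = -3.3028 or n = -1 or n = 0.3028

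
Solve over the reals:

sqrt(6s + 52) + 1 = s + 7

s = 2

Isolate the radical: sqrt(6s + 52) = s + 6.
Square both sides: 6s + 52 = (s + 6)^2.
Expand and rearrange: s^2 + 6s - 16 = 0.
Solving gives s = 2 or s = -8.
Check each candidate in the original equation:
  s = 2: sqrt(64) = 8, while s + 6 = 8 — valid.
  s = -8: sqrt(4) = 2, while s + 6 = -2 — extraneous.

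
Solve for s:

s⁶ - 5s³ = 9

s = -1.1201 or s = 1.8571

Let u = s³. The equation becomes u² - 5u - 9 = 0.
By the quadratic formula, u = 5/2 + √(61)/2 or u = 5/2 - √(61)/2.
s³ = 5/2 + √(61)/2 gives s = ∛(5/2 + √(61)/2) ≈ 1.8571.
s³ = 5/2 - √(61)/2 gives s = -∛(-5/2 + √(61)/2) ≈ -1.1201.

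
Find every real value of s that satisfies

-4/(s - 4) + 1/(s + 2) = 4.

Multiply both sides by (s - 4)(s + 2):
-4(s + 2) + (s - 4) = 4(s - 4)(s + 2).
Expand and collect terms: 4s² - 5s - 20 = 0.
By the quadratic formula, s = (5 ± √345) / 8, so s ≈ 2.9468 or s ≈ -1.6968.
Neither value makes a denominator zero (s ≠ 4, s ≠ -2), so both are valid.

s = -1.6968 or s = 2.9468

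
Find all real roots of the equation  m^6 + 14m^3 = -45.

Let u = m^3. The equation becomes u^2 + 14u + 45 = 0.
Factor: (u + 9)(u + 5) = 0, so u = -9 or u = -5.
m^3 = -9 gives m = -(9)^(1/3) ~= -2.0801.
m^3 = -5 gives m = -(5)^(1/3) ~= -1.71.

m = -2.0801 or m = -1.71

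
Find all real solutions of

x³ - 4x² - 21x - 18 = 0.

Possible rational roots are divisors of -18. Testing x = -2 gives 0, so (x + 2) is a factor.
Divide: x³ - 4x² - 21x - 18 = (x + 2)(x² - 6x - 9).
Apply the quadratic formula to x² - 6x - 9 = 0: x = (6 ± √72)/2, i.e. x ≈ 7.2426 or x ≈ -1.2426.

x = -2 or x = -1.2426 or x = 7.2426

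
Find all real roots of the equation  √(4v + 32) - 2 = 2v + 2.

v = 1

Isolate the radical: √(4v + 32) = 2v + 4.
Square both sides: 4v + 32 = (2v + 4)².
Expand and rearrange: 4v² + 12v - 16 = 0.
Solving gives v = 1 or v = -4.
Check each candidate in the original equation:
  v = 1: √(36) = 6, while 2v + 4 = 6 — valid.
  v = -4: √(16) = 4, while 2v + 4 = -4 — extraneous.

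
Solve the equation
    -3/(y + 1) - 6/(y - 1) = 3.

y = -3 or y = 0

Multiply both sides by (y + 1)(y - 1):
-3(y - 1) - 6(y + 1) = 3(y + 1)(y - 1).
Expand and collect terms: 3y² + 9y = 0.
Factor or apply the quadratic formula: y = 0 or y = -3.
Neither value makes a denominator zero (y ≠ -1, y ≠ 1), so both are valid.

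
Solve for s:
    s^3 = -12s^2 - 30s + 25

s = -7.6533 or s = -5 or s = 0.6533

Rearrange: s^3 + 12s^2 + 30s - 25 = 0.
Possible rational roots are divisors of -25. Testing s = -5 gives 0, so (s + 5) is a factor.
Divide: s^3 + 12s^2 + 30s - 25 = (s + 5)(s^2 + 7s - 5).
Apply the quadratic formula to s^2 + 7s - 5 = 0: s = (-7 +/- sqrt(69))/2, i.e. s ~= 0.6533 or s ~= -7.6533.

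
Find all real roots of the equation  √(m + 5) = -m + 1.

m = -1

Square both sides: m + 5 = (-m + 1)².
Expand and rearrange: m² - 3m - 4 = 0.
Solving gives m = 4 or m = -1.
Check each candidate in the original equation:
  m = 4: √(9) = 3, while -m + 1 = -3 — extraneous.
  m = -1: √(4) = 2, while -m + 1 = 2 — valid.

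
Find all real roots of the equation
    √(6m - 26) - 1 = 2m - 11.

m = 7

Isolate the radical: √(6m - 26) = 2m - 10.
Square both sides: 6m - 26 = (2m - 10)².
Expand and rearrange: 4m² - 46m + 126 = 0.
Solving gives m = 7 or m = 4.5.
Check each candidate in the original equation:
  m = 7: √(16) = 4, while 2m - 10 = 4 — valid.
  m = 4.5: √(1) = 1, while 2m - 10 = -1 — extraneous.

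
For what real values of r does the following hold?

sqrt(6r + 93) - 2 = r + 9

Isolate the radical: sqrt(6r + 93) = r + 11.
Square both sides: 6r + 93 = (r + 11)^2.
Expand and rearrange: r^2 + 16r + 28 = 0.
Solving gives r = -2 or r = -14.
Check each candidate in the original equation:
  r = -2: sqrt(81) = 9, while r + 11 = 9 — valid.
  r = -14: sqrt(9) = 3, while r + 11 = -3 — extraneous.

r = -2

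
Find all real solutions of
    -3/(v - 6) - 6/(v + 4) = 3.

v = -6.1789 or v = 5.1789

Multiply both sides by (v - 6)(v + 4):
-3(v + 4) - 6(v - 6) = 3(v - 6)(v + 4).
Expand and collect terms: 3v² + 3v - 96 = 0.
By the quadratic formula, v = (-3 ± √1161) / 6, so v ≈ 5.1789 or v ≈ -6.1789.
Neither value makes a denominator zero (v ≠ 6, v ≠ -4), so both are valid.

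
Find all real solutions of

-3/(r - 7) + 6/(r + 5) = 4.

r = -3.3832 or r = 6.1332

Multiply both sides by (r - 7)(r + 5):
-3(r + 5) + 6(r - 7) = 4(r - 7)(r + 5).
Expand and collect terms: 4r² - 11r - 83 = 0.
By the quadratic formula, r = (11 ± √1449) / 8, so r ≈ 6.1332 or r ≈ -3.3832.
Neither value makes a denominator zero (r ≠ 7, r ≠ -5), so both are valid.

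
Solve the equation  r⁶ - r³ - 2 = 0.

r = -1 or r = 1.2599

Let u = r³. The equation becomes u² - u - 2 = 0.
Factor: (u + 1)(u - 2) = 0, so u = -1 or u = 2.
r³ = -1 gives r = -1.
r³ = 2 gives r = ∛(2) ≈ 1.2599.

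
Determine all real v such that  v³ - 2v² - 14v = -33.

v = -3.8541 or v = 2.8541 or v = 3

Rearrange: v³ - 2v² - 14v + 33 = 0.
Possible rational roots are divisors of 33. Testing v = 3 gives 0, so (v - 3) is a factor.
Divide: v³ - 2v² - 14v + 33 = (v - 3)(v² + v - 11).
Apply the quadratic formula to v² + v - 11 = 0: v = (-1 ± √45)/2, i.e. v ≈ 2.8541 or v ≈ -3.8541.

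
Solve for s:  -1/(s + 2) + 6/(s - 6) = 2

s = -2.3681 or s = 8.8681

Multiply both sides by (s + 2)(s - 6):
-(s - 6) + 6(s + 2) = 2(s + 2)(s - 6).
Expand and collect terms: 2s² - 13s - 42 = 0.
By the quadratic formula, s = (13 ± √505) / 4, so s ≈ 8.8681 or s ≈ -2.3681.
Neither value makes a denominator zero (s ≠ -2, s ≠ 6), so both are valid.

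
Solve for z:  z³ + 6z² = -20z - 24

Rearrange: z³ + 6z² + 20z + 24 = 0.
Possible rational roots are divisors of 24. Testing z = -2 gives 0, so (z + 2) is a factor.
Divide: z³ + 6z² + 20z + 24 = (z + 2)(z² + 4z + 12).
The quadratic z² + 4z + 12 has discriminant -32 < 0, so no further real roots.

z = -2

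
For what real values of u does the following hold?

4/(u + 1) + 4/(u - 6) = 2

u = 0.4689 or u = 8.5311

Multiply both sides by (u + 1)(u - 6):
4(u - 6) + 4(u + 1) = 2(u + 1)(u - 6).
Expand and collect terms: 2u^2 - 18u + 8 = 0.
By the quadratic formula, u = (18 +/- sqrt(260)) / 4, so u ~= 8.5311 or u ~= 0.4689.
Neither value makes a denominator zero (u != -1, u != 6), so both are valid.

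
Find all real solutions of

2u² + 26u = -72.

Bring every term to one side: 2u² + 26u + 72 = 0.
Factor: 2(u + 9)(u + 4) = 0.
So u = -9 or u = -4.

u = -9 or u = -4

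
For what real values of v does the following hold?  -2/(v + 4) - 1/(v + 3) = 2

v = -5.2808 or v = -3.2192

Multiply both sides by (v + 4)(v + 3):
-2(v + 3) - (v + 4) = 2(v + 4)(v + 3).
Expand and collect terms: 2v^2 + 17v + 34 = 0.
By the quadratic formula, v = (-17 +/- sqrt(17)) / 4, so v ~= -3.2192 or v ~= -5.2808.
Neither value makes a denominator zero (v != -4, v != -3), so both are valid.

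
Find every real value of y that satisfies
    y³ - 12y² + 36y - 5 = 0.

y = 0.1459 or y = 5 or y = 6.8541

Possible rational roots are divisors of -5. Testing y = 5 gives 0, so (y - 5) is a factor.
Divide: y³ - 12y² + 36y - 5 = (y - 5)(y² - 7y + 1).
Apply the quadratic formula to y² - 7y + 1 = 0: y = (7 ± √45)/2, i.e. y ≈ 6.8541 or y ≈ 0.1459.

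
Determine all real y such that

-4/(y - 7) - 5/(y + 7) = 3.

Multiply both sides by (y - 7)(y + 7):
-4(y + 7) - 5(y - 7) = 3(y - 7)(y + 7).
Expand and collect terms: 3y² + 9y - 154 = 0.
By the quadratic formula, y = (-9 ± √1929) / 6, so y ≈ 5.8201 or y ≈ -8.8201.
Neither value makes a denominator zero (y ≠ 7, y ≠ -7), so both are valid.

y = -8.8201 or y = 5.8201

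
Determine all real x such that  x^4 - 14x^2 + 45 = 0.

x = -3 or x = -2.2361 or x = 2.2361 or x = 3

Let u = x^2. The equation becomes u^2 - 14u + 45 = 0.
Factor: (u - 9)(u - 5) = 0, so u = 9 or u = 5.
x^2 = 9 gives x = +/-3.
x^2 = 5 gives x = +/-sqrt(5) ~= +/-2.2361.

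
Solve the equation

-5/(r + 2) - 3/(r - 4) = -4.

r = -0.9155 or r = 4.9155

Multiply both sides by (r + 2)(r - 4):
-5(r - 4) - 3(r + 2) = -4(r + 2)(r - 4).
Expand and collect terms: -4r^2 + 16r + 18 = 0.
By the quadratic formula, r = (-16 +/- sqrt(544)) / -8, so r ~= -0.9155 or r ~= 4.9155.
Neither value makes a denominator zero (r != -2, r != 4), so both are valid.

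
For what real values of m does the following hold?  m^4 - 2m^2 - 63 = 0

Let u = m^2. The equation becomes u^2 - 2u - 63 = 0.
Factor: (u + 7)(u - 9) = 0, so u = -7 or u = 9.
m^2 = -7 < 0 has no real solution.
m^2 = 9 gives m = +/-3.

m = -3 or m = 3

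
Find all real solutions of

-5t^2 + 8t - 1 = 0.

t = 0.1367 or t = 1.4633

Discriminant: (8)^2 - 4*(-5)*(-1) = 44.
Quadratic formula: t = (-8 +/- sqrt(44)) / (-10).
So t = 4/5 - sqrt(11)/5 ~= 0.1367 or t = sqrt(11)/5 + 4/5 ~= 1.4633.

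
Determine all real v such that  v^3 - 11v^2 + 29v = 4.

Rearrange: v^3 - 11v^2 + 29v - 4 = 0.
Possible rational roots are divisors of -4. Testing v = 4 gives 0, so (v - 4) is a factor.
Divide: v^3 - 11v^2 + 29v - 4 = (v - 4)(v^2 - 7v + 1).
Apply the quadratic formula to v^2 - 7v + 1 = 0: v = (7 +/- sqrt(45))/2, i.e. v ~= 6.8541 or v ~= 0.1459.

v = 0.1459 or v = 4 or v = 6.8541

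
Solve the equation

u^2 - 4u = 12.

u = -2 or u = 6

Bring every term to one side: u^2 - 4u - 12 = 0.
Factor: (u - 6)(u + 2) = 0.
So u = 6 or u = -2.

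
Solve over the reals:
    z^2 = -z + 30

Bring every term to one side: z^2 + z - 30 = 0.
Factor: (z - 5)(z + 6) = 0.
So z = 5 or z = -6.

z = -6 or z = 5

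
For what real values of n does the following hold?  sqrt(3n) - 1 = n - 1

Isolate the radical: sqrt(3n) = n.
Square both sides: 3n = (n)^2.
Expand and rearrange: n^2 - 3n = 0.
Solving gives n = 3 or n = 0.
Check each candidate in the original equation:
  n = 3: sqrt(9) = 3, while n = 3 — valid.
  n = 0: sqrt(0) = 0, while n = 0 — valid.

n = 0 or n = 3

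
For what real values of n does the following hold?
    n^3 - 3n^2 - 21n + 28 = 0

n = -4 or n = 1.2087 or n = 5.7913

Possible rational roots are divisors of 28. Testing n = -4 gives 0, so (n + 4) is a factor.
Divide: n^3 - 3n^2 - 21n + 28 = (n + 4)(n^2 - 7n + 7).
Apply the quadratic formula to n^2 - 7n + 7 = 0: n = (7 +/- sqrt(21))/2, i.e. n ~= 5.7913 or n ~= 1.2087.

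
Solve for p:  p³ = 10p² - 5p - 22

Rearrange: p³ - 10p² + 5p + 22 = 0.
Possible rational roots are divisors of 22. Testing p = 2 gives 0, so (p - 2) is a factor.
Divide: p³ - 10p² + 5p + 22 = (p - 2)(p² - 8p - 11).
Apply the quadratic formula to p² - 8p - 11 = 0: p = (8 ± √108)/2, i.e. p ≈ 9.1962 or p ≈ -1.1962.

p = -1.1962 or p = 2 or p = 9.1962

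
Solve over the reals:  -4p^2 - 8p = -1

p = -2.118 or p = 0.118

Rearrange to standard form: -4p^2 - 8p + 1 = 0.
Discriminant: (-8)^2 - 4*(-4)*1 = 80.
Quadratic formula: p = (8 +/- sqrt(80)) / (-8).
So p = -sqrt(5)/2 - 1 ~= -2.118 or p = -1 + sqrt(5)/2 ~= 0.118.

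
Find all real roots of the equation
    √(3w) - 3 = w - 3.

Isolate the radical: √(3w) = w.
Square both sides: 3w = (w)².
Expand and rearrange: w² - 3w = 0.
Solving gives w = 3 or w = 0.
Check each candidate in the original equation:
  w = 3: √(9) = 3, while w = 3 — valid.
  w = 0: √(0) = 0, while w = 0 — valid.

w = 0 or w = 3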